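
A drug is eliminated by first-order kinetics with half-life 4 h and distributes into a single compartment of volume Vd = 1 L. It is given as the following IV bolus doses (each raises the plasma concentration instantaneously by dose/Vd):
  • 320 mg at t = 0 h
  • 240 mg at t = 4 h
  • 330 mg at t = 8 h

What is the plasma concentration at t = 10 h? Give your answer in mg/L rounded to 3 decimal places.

374.767 mg/L

k = ln 2 / 4 = 0.17329 per h
Dose 1 (320 mg at t=0 h): 320·exp(−0.17329·10) = 56.569 mg/L
Dose 2 (240 mg at t=4 h): 240·exp(−0.17329·6) = 84.853 mg/L
Dose 3 (330 mg at t=8 h): 330·exp(−0.17329·2) = 233.345 mg/L
C(10) = 56.569 + 84.853 + 233.345 = 374.767 mg/L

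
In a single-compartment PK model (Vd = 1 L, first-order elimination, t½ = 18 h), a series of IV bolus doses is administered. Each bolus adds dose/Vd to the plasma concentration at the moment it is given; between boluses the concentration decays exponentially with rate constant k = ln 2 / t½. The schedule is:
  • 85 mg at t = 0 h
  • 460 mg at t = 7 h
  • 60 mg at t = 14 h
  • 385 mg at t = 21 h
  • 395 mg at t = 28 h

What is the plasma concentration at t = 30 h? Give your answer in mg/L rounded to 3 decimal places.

k = ln 2 / 18 = 0.03851 per h
Dose 1 (85 mg at t=0 h): 85·exp(−0.03851·30) = 26.773 mg/L
Dose 2 (460 mg at t=7 h): 460·exp(−0.03851·23) = 189.718 mg/L
Dose 3 (60 mg at t=14 h): 60·exp(−0.03851·16) = 32.402 mg/L
Dose 4 (385 mg at t=21 h): 385·exp(−0.03851·9) = 272.236 mg/L
Dose 5 (395 mg at t=28 h): 395·exp(−0.03851·2) = 365.721 mg/L
C(30) = 26.773 + 189.718 + 32.402 + 272.236 + 365.721 = 886.850 mg/L

886.850 mg/L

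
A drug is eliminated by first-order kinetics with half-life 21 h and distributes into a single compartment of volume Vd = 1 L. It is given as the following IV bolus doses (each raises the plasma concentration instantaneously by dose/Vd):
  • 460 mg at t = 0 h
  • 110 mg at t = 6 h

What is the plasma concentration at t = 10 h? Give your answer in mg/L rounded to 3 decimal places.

427.077 mg/L

k = ln 2 / 21 = 0.03301 per h
Dose 1 (460 mg at t=0 h): 460·exp(−0.03301·10) = 330.682 mg/L
Dose 2 (110 mg at t=6 h): 110·exp(−0.03301·4) = 96.395 mg/L
C(10) = 330.682 + 96.395 = 427.077 mg/L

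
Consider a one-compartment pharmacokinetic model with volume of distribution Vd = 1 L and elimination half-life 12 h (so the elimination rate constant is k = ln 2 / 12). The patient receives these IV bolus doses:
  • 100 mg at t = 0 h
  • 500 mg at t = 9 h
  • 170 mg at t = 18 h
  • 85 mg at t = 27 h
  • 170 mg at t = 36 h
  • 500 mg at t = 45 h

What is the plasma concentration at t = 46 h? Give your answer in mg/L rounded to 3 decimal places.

695.452 mg/L

k = ln 2 / 12 = 0.05776 per h
Dose 1 (100 mg at t=0 h): 100·exp(−0.05776·46) = 7.015 mg/L
Dose 2 (500 mg at t=9 h): 500·exp(−0.05776·37) = 58.992 mg/L
Dose 3 (170 mg at t=18 h): 170·exp(−0.05776·28) = 33.732 mg/L
Dose 4 (85 mg at t=27 h): 85·exp(−0.05776·19) = 28.365 mg/L
Dose 5 (170 mg at t=36 h): 170·exp(−0.05776·10) = 95.409 mg/L
Dose 6 (500 mg at t=45 h): 500·exp(−0.05776·1) = 471.937 mg/L
C(46) = 7.015 + 58.992 + 33.732 + 28.365 + 95.409 + 471.937 = 695.452 mg/L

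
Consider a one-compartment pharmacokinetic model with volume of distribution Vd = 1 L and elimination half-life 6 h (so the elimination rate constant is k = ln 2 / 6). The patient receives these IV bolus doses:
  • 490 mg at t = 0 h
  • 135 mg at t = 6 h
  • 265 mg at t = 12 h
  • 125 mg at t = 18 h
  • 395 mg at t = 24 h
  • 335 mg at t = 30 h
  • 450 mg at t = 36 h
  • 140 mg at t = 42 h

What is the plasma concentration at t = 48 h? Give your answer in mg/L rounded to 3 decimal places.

260.078 mg/L

k = ln 2 / 6 = 0.11552 per h
Dose 1 (490 mg at t=0 h): 490·exp(−0.11552·48) = 1.914 mg/L
Dose 2 (135 mg at t=6 h): 135·exp(−0.11552·42) = 1.055 mg/L
Dose 3 (265 mg at t=12 h): 265·exp(−0.11552·36) = 4.141 mg/L
Dose 4 (125 mg at t=18 h): 125·exp(−0.11552·30) = 3.906 mg/L
Dose 5 (395 mg at t=24 h): 395·exp(−0.11552·24) = 24.688 mg/L
Dose 6 (335 mg at t=30 h): 335·exp(−0.11552·18) = 41.875 mg/L
Dose 7 (450 mg at t=36 h): 450·exp(−0.11552·12) = 112.500 mg/L
Dose 8 (140 mg at t=42 h): 140·exp(−0.11552·6) = 70.000 mg/L
C(48) = 1.914 + 1.055 + 4.141 + 3.906 + 24.688 + 41.875 + 112.500 + 70.000 = 260.078 mg/L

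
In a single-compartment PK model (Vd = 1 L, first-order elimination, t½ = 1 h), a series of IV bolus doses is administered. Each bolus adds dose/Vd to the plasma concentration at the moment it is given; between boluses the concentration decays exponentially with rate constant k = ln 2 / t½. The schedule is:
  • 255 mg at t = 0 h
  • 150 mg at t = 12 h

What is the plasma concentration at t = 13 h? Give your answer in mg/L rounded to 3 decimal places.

k = ln 2 / 1 = 0.69315 per h
Dose 1 (255 mg at t=0 h): 255·exp(−0.69315·13) = 0.031 mg/L
Dose 2 (150 mg at t=12 h): 150·exp(−0.69315·1) = 75.000 mg/L
C(13) = 0.031 + 75.000 = 75.031 mg/L

75.031 mg/L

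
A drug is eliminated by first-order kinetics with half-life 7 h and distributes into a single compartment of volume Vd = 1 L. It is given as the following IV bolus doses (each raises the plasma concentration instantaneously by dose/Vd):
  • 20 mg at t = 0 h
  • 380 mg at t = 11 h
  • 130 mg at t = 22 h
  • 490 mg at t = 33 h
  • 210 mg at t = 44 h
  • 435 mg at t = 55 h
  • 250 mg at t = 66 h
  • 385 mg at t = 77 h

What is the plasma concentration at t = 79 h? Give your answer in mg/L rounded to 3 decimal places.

k = ln 2 / 7 = 0.09902 per h
Dose 1 (20 mg at t=0 h): 20·exp(−0.09902·79) = 0.008 mg/L
Dose 2 (380 mg at t=11 h): 380·exp(−0.09902·68) = 0.452 mg/L
Dose 3 (130 mg at t=22 h): 130·exp(−0.09902·57) = 0.460 mg/L
Dose 4 (490 mg at t=33 h): 490·exp(−0.09902·46) = 5.152 mg/L
Dose 5 (210 mg at t=44 h): 210·exp(−0.09902·35) = 6.563 mg/L
Dose 6 (435 mg at t=55 h): 435·exp(−0.09902·24) = 40.400 mg/L
Dose 7 (250 mg at t=66 h): 250·exp(−0.09902·13) = 69.006 mg/L
Dose 8 (385 mg at t=77 h): 385·exp(−0.09902·2) = 315.829 mg/L
C(79) = 0.008 + 0.452 + 0.460 + 5.152 + 6.563 + 40.400 + 69.006 + 315.829 = 437.870 mg/L

437.870 mg/L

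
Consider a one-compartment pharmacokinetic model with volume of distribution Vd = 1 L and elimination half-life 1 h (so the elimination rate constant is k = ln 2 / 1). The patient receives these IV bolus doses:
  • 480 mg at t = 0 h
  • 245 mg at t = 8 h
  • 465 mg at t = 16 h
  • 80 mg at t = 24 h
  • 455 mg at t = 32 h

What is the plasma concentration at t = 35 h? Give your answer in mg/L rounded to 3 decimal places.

k = ln 2 / 1 = 0.69315 per h
Dose 1 (480 mg at t=0 h): 480·exp(−0.69315·35) = 0.000 mg/L
Dose 2 (245 mg at t=8 h): 245·exp(−0.69315·27) = 0.000 mg/L
Dose 3 (465 mg at t=16 h): 465·exp(−0.69315·19) = 0.001 mg/L
Dose 4 (80 mg at t=24 h): 80·exp(−0.69315·11) = 0.039 mg/L
Dose 5 (455 mg at t=32 h): 455·exp(−0.69315·3) = 56.875 mg/L
C(35) = 0.000 + 0.000 + 0.001 + 0.039 + 56.875 = 56.915 mg/L

56.915 mg/L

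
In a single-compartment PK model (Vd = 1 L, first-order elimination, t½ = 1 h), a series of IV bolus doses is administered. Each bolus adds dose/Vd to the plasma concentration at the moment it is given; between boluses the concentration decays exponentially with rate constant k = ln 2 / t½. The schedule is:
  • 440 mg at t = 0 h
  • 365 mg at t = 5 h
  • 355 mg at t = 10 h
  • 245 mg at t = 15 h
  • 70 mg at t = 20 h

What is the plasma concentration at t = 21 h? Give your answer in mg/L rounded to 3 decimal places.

39.007 mg/L

k = ln 2 / 1 = 0.69315 per h
Dose 1 (440 mg at t=0 h): 440·exp(−0.69315·21) = 0.000 mg/L
Dose 2 (365 mg at t=5 h): 365·exp(−0.69315·16) = 0.006 mg/L
Dose 3 (355 mg at t=10 h): 355·exp(−0.69315·11) = 0.173 mg/L
Dose 4 (245 mg at t=15 h): 245·exp(−0.69315·6) = 3.828 mg/L
Dose 5 (70 mg at t=20 h): 70·exp(−0.69315·1) = 35.000 mg/L
C(21) = 0.000 + 0.006 + 0.173 + 3.828 + 35.000 = 39.007 mg/L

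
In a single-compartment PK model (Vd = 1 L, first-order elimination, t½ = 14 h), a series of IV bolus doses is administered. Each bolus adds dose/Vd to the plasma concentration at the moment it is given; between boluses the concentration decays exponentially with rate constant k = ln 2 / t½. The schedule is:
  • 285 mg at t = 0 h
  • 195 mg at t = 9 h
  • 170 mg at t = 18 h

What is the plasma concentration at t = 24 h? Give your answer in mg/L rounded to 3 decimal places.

305.955 mg/L

k = ln 2 / 14 = 0.04951 per h
Dose 1 (285 mg at t=0 h): 285·exp(−0.04951·24) = 86.855 mg/L
Dose 2 (195 mg at t=9 h): 195·exp(−0.04951·15) = 92.790 mg/L
Dose 3 (170 mg at t=18 h): 170·exp(−0.04951·6) = 126.310 mg/L
C(24) = 86.855 + 92.790 + 126.310 = 305.955 mg/L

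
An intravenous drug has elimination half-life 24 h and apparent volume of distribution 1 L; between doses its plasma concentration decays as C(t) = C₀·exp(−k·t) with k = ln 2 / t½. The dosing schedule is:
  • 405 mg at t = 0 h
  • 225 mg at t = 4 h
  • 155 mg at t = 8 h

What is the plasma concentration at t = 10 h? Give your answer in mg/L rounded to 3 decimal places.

k = ln 2 / 24 = 0.02888 per h
Dose 1 (405 mg at t=0 h): 405·exp(−0.02888·10) = 303.407 mg/L
Dose 2 (225 mg at t=4 h): 225·exp(−0.02888·6) = 189.202 mg/L
Dose 3 (155 mg at t=8 h): 155·exp(−0.02888·2) = 146.301 mg/L
C(10) = 303.407 + 189.202 + 146.301 = 638.909 mg/L

638.909 mg/L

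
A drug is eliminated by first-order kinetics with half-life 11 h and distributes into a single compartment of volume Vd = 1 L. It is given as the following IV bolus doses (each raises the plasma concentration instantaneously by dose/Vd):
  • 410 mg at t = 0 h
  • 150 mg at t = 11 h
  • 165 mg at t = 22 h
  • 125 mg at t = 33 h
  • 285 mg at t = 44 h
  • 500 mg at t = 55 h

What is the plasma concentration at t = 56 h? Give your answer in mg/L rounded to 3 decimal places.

k = ln 2 / 11 = 0.06301 per h
Dose 1 (410 mg at t=0 h): 410·exp(−0.06301·56) = 12.030 mg/L
Dose 2 (150 mg at t=11 h): 150·exp(−0.06301·45) = 8.802 mg/L
Dose 3 (165 mg at t=22 h): 165·exp(−0.06301·34) = 19.365 mg/L
Dose 4 (125 mg at t=33 h): 125·exp(−0.06301·23) = 29.342 mg/L
Dose 5 (285 mg at t=44 h): 285·exp(−0.06301·12) = 133.798 mg/L
Dose 6 (500 mg at t=55 h): 500·exp(−0.06301·1) = 469.465 mg/L
C(56) = 12.030 + 8.802 + 19.365 + 29.342 + 133.798 + 469.465 = 672.803 mg/L

672.803 mg/L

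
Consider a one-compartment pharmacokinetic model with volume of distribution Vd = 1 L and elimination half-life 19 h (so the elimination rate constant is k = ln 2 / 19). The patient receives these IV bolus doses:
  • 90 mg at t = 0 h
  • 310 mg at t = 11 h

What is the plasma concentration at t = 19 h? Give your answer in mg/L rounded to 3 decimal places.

k = ln 2 / 19 = 0.03648 per h
Dose 1 (90 mg at t=0 h): 90·exp(−0.03648·19) = 45.000 mg/L
Dose 2 (310 mg at t=11 h): 310·exp(−0.03648·8) = 231.533 mg/L
C(19) = 45.000 + 231.533 = 276.533 mg/L

276.533 mg/L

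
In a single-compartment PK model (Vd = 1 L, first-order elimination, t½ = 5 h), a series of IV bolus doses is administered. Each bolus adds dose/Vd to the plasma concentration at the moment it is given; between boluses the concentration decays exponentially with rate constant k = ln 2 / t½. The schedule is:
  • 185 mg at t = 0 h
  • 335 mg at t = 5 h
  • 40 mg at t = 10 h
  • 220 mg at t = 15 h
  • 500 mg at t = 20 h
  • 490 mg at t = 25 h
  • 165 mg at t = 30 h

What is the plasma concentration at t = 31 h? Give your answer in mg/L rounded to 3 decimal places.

k = ln 2 / 5 = 0.13863 per h
Dose 1 (185 mg at t=0 h): 185·exp(−0.13863·31) = 2.516 mg/L
Dose 2 (335 mg at t=5 h): 335·exp(−0.13863·26) = 9.114 mg/L
Dose 3 (40 mg at t=10 h): 40·exp(−0.13863·21) = 2.176 mg/L
Dose 4 (220 mg at t=15 h): 220·exp(−0.13863·16) = 23.940 mg/L
Dose 5 (500 mg at t=20 h): 500·exp(−0.13863·11) = 108.819 mg/L
Dose 6 (490 mg at t=25 h): 490·exp(−0.13863·6) = 213.285 mg/L
Dose 7 (165 mg at t=30 h): 165·exp(−0.13863·1) = 143.641 mg/L
C(31) = 2.516 + 9.114 + 2.176 + 23.940 + 108.819 + 213.285 + 143.641 = 503.491 mg/L

503.491 mg/L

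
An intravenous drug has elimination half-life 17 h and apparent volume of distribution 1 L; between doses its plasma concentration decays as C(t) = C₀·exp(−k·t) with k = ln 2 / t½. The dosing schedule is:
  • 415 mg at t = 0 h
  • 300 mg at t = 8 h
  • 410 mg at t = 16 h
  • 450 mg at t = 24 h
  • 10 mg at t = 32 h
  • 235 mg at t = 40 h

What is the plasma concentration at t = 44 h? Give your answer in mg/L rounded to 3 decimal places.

k = ln 2 / 17 = 0.04077 per h
Dose 1 (415 mg at t=0 h): 415·exp(−0.04077·44) = 69.010 mg/L
Dose 2 (300 mg at t=8 h): 300·exp(−0.04077·36) = 69.127 mg/L
Dose 3 (410 mg at t=16 h): 410·exp(−0.04077·28) = 130.909 mg/L
Dose 4 (450 mg at t=24 h): 450·exp(−0.04077·20) = 199.095 mg/L
Dose 5 (10 mg at t=32 h): 10·exp(−0.04077·12) = 6.131 mg/L
Dose 6 (235 mg at t=40 h): 235·exp(−0.04077·4) = 199.635 mg/L
C(44) = 69.010 + 69.127 + 130.909 + 199.095 + 6.131 + 199.635 = 673.906 mg/L

673.906 mg/L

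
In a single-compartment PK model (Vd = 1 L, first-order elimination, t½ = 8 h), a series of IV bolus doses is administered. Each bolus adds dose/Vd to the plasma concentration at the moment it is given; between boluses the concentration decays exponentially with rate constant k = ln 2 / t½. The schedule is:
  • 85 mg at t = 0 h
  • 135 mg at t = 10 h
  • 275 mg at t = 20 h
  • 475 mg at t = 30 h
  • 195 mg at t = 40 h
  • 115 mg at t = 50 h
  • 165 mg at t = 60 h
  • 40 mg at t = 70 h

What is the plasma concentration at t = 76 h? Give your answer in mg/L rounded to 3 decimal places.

k = ln 2 / 8 = 0.08664 per h
Dose 1 (85 mg at t=0 h): 85·exp(−0.08664·76) = 0.117 mg/L
Dose 2 (135 mg at t=10 h): 135·exp(−0.08664·66) = 0.443 mg/L
Dose 3 (275 mg at t=20 h): 275·exp(−0.08664·56) = 2.148 mg/L
Dose 4 (475 mg at t=30 h): 475·exp(−0.08664·46) = 8.826 mg/L
Dose 5 (195 mg at t=40 h): 195·exp(−0.08664·36) = 8.618 mg/L
Dose 6 (115 mg at t=50 h): 115·exp(−0.08664·26) = 12.088 mg/L
Dose 7 (165 mg at t=60 h): 165·exp(−0.08664·16) = 41.250 mg/L
Dose 8 (40 mg at t=70 h): 40·exp(−0.08664·6) = 23.784 mg/L
C(76) = 0.117 + 0.443 + 2.148 + 8.826 + 8.618 + 12.088 + 41.250 + 23.784 = 97.275 mg/L

97.275 mg/L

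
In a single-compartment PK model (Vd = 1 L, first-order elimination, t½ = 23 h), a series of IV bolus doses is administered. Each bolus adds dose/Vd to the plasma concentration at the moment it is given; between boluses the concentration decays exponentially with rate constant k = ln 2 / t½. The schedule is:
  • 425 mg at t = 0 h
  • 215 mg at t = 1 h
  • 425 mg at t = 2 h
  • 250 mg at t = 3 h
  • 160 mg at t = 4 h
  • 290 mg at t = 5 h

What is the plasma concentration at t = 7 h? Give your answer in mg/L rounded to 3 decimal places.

k = ln 2 / 23 = 0.03014 per h
Dose 1 (425 mg at t=0 h): 425·exp(−0.03014·7) = 344.168 mg/L
Dose 2 (215 mg at t=1 h): 215·exp(−0.03014·6) = 179.436 mg/L
Dose 3 (425 mg at t=2 h): 425·exp(−0.03014·5) = 365.551 mg/L
Dose 4 (250 mg at t=3 h): 250·exp(−0.03014·4) = 221.609 mg/L
Dose 5 (160 mg at t=4 h): 160·exp(−0.03014·3) = 146.169 mg/L
Dose 6 (290 mg at t=5 h): 290·exp(−0.03014·2) = 273.037 mg/L
C(7) = 344.168 + 179.436 + 365.551 + 221.609 + 146.169 + 273.037 = 1529.970 mg/L

1529.970 mg/L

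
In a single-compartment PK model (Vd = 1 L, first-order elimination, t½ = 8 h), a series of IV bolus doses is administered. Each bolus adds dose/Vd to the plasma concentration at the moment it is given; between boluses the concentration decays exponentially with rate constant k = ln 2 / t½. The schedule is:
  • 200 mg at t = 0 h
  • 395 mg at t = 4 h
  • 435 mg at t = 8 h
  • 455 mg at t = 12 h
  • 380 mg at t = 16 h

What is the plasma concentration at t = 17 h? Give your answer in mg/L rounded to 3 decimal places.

1016.854 mg/L

k = ln 2 / 8 = 0.08664 per h
Dose 1 (200 mg at t=0 h): 200·exp(−0.08664·17) = 45.850 mg/L
Dose 2 (395 mg at t=4 h): 395·exp(−0.08664·13) = 128.063 mg/L
Dose 3 (435 mg at t=8 h): 435·exp(−0.08664·9) = 199.448 mg/L
Dose 4 (455 mg at t=12 h): 455·exp(−0.08664·5) = 295.031 mg/L
Dose 5 (380 mg at t=16 h): 380·exp(−0.08664·1) = 348.462 mg/L
C(17) = 45.850 + 128.063 + 199.448 + 295.031 + 348.462 = 1016.854 mg/L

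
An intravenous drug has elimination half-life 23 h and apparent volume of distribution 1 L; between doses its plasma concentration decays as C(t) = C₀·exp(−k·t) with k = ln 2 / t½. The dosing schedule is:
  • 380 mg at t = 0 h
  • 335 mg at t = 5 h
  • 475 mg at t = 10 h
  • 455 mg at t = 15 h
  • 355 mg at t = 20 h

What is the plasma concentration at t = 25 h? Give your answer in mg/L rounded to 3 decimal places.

1306.442 mg/L

k = ln 2 / 23 = 0.03014 per h
Dose 1 (380 mg at t=0 h): 380·exp(−0.03014·25) = 178.886 mg/L
Dose 2 (335 mg at t=5 h): 335·exp(−0.03014·20) = 183.349 mg/L
Dose 3 (475 mg at t=10 h): 475·exp(−0.03014·15) = 302.252 mg/L
Dose 4 (455 mg at t=15 h): 455·exp(−0.03014·10) = 336.611 mg/L
Dose 5 (355 mg at t=20 h): 355·exp(−0.03014·5) = 305.342 mg/L
C(25) = 178.886 + 183.349 + 302.252 + 336.611 + 305.342 = 1306.442 mg/L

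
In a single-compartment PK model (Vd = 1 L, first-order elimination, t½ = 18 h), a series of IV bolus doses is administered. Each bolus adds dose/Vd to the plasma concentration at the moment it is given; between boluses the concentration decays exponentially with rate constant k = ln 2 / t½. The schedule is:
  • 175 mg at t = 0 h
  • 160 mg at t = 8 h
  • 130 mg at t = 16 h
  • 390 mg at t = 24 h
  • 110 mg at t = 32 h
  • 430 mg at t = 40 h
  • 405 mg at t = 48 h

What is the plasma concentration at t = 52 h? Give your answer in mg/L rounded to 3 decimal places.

887.188 mg/L

k = ln 2 / 18 = 0.03851 per h
Dose 1 (175 mg at t=0 h): 175·exp(−0.03851·52) = 23.626 mg/L
Dose 2 (160 mg at t=8 h): 160·exp(−0.03851·44) = 29.395 mg/L
Dose 3 (130 mg at t=16 h): 130·exp(−0.03851·36) = 32.500 mg/L
Dose 4 (390 mg at t=24 h): 390·exp(−0.03851·28) = 132.677 mg/L
Dose 5 (110 mg at t=32 h): 110·exp(−0.03851·20) = 50.923 mg/L
Dose 6 (430 mg at t=40 h): 430·exp(−0.03851·12) = 270.883 mg/L
Dose 7 (405 mg at t=48 h): 405·exp(−0.03851·4) = 347.184 mg/L
C(52) = 23.626 + 29.395 + 32.500 + 132.677 + 50.923 + 270.883 + 347.184 = 887.188 mg/L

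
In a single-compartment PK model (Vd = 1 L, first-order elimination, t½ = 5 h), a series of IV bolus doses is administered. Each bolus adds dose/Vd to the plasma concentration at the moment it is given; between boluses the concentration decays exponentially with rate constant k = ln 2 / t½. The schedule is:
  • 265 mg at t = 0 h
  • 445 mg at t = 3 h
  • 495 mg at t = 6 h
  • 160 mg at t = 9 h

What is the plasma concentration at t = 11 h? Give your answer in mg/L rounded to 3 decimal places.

k = ln 2 / 5 = 0.13863 per h
Dose 1 (265 mg at t=0 h): 265·exp(−0.13863·11) = 57.674 mg/L
Dose 2 (445 mg at t=3 h): 445·exp(−0.13863·8) = 146.795 mg/L
Dose 3 (495 mg at t=6 h): 495·exp(−0.13863·5) = 247.500 mg/L
Dose 4 (160 mg at t=9 h): 160·exp(−0.13863·2) = 121.257 mg/L
C(11) = 57.674 + 146.795 + 247.500 + 121.257 = 573.227 mg/L

573.227 mg/L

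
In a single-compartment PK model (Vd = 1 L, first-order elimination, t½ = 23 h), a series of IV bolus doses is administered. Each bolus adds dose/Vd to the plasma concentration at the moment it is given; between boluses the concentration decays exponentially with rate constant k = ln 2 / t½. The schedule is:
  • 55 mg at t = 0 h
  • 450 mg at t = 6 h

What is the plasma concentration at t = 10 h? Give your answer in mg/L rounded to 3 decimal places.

k = ln 2 / 23 = 0.03014 per h
Dose 1 (55 mg at t=0 h): 55·exp(−0.03014·10) = 40.689 mg/L
Dose 2 (450 mg at t=6 h): 450·exp(−0.03014·4) = 398.896 mg/L
C(10) = 40.689 + 398.896 = 439.585 mg/L

439.585 mg/L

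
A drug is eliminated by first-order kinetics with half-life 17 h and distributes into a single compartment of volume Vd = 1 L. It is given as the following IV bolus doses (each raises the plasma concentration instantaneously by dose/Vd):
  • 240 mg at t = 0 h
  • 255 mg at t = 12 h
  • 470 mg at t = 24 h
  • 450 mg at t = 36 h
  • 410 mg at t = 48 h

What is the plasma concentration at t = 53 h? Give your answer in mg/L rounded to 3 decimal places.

k = ln 2 / 17 = 0.04077 per h
Dose 1 (240 mg at t=0 h): 240·exp(−0.04077·53) = 27.651 mg/L
Dose 2 (255 mg at t=12 h): 255·exp(−0.04077·41) = 47.921 mg/L
Dose 3 (470 mg at t=24 h): 470·exp(−0.04077·29) = 144.071 mg/L
Dose 4 (450 mg at t=36 h): 450·exp(−0.04077·17) = 225.000 mg/L
Dose 5 (410 mg at t=48 h): 410·exp(−0.04077·5) = 334.384 mg/L
C(53) = 27.651 + 47.921 + 144.071 + 225.000 + 334.384 = 779.027 mg/L

779.027 mg/L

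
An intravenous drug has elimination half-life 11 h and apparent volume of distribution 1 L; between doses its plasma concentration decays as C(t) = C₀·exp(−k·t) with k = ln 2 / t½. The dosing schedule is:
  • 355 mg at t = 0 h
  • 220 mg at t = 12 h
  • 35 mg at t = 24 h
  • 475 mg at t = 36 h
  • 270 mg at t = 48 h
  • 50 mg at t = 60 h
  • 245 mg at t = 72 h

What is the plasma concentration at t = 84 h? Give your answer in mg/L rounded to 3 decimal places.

k = ln 2 / 11 = 0.06301 per h
Dose 1 (355 mg at t=0 h): 355·exp(−0.06301·84) = 1.784 mg/L
Dose 2 (220 mg at t=12 h): 220·exp(−0.06301·72) = 2.355 mg/L
Dose 3 (35 mg at t=24 h): 35·exp(−0.06301·60) = 0.798 mg/L
Dose 4 (475 mg at t=36 h): 475·exp(−0.06301·48) = 23.073 mg/L
Dose 5 (270 mg at t=48 h): 270·exp(−0.06301·36) = 27.937 mg/L
Dose 6 (50 mg at t=60 h): 50·exp(−0.06301·24) = 11.020 mg/L
Dose 7 (245 mg at t=72 h): 245·exp(−0.06301·12) = 115.019 mg/L
C(84) = 1.784 + 2.355 + 0.798 + 23.073 + 27.937 + 11.020 + 115.019 = 181.987 mg/L

181.987 mg/L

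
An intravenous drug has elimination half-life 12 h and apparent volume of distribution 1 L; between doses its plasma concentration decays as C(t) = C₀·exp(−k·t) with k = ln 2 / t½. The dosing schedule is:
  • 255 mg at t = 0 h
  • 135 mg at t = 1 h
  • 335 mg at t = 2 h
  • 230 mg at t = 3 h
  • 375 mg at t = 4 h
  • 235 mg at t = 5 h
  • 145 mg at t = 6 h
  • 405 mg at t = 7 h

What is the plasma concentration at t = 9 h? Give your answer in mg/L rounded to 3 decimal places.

k = ln 2 / 12 = 0.05776 per h
Dose 1 (255 mg at t=0 h): 255·exp(−0.05776·9) = 151.624 mg/L
Dose 2 (135 mg at t=1 h): 135·exp(−0.05776·8) = 85.045 mg/L
Dose 3 (335 mg at t=2 h): 335·exp(−0.05776·7) = 223.586 mg/L
Dose 4 (230 mg at t=3 h): 230·exp(−0.05776·6) = 162.635 mg/L
Dose 5 (375 mg at t=4 h): 375·exp(−0.05776·5) = 280.933 mg/L
Dose 6 (235 mg at t=5 h): 235·exp(−0.05776·4) = 186.520 mg/L
Dose 7 (145 mg at t=6 h): 145·exp(−0.05776·3) = 121.930 mg/L
Dose 8 (405 mg at t=7 h): 405·exp(−0.05776·2) = 360.814 mg/L
C(9) = 151.624 + 85.045 + 223.586 + 162.635 + 280.933 + 186.520 + 121.930 + 360.814 = 1573.085 mg/L

1573.085 mg/L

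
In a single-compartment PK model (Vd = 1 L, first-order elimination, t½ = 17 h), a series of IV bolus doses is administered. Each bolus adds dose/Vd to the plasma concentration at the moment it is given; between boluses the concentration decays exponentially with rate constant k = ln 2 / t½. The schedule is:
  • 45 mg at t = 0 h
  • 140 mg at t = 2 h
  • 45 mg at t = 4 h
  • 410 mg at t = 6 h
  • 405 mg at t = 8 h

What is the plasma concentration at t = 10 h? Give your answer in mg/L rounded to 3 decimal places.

k = ln 2 / 17 = 0.04077 per h
Dose 1 (45 mg at t=0 h): 45·exp(−0.04077·10) = 29.932 mg/L
Dose 2 (140 mg at t=2 h): 140·exp(−0.04077·8) = 101.034 mg/L
Dose 3 (45 mg at t=4 h): 45·exp(−0.04077·6) = 35.234 mg/L
Dose 4 (410 mg at t=6 h): 410·exp(−0.04077·4) = 348.300 mg/L
Dose 5 (405 mg at t=8 h): 405·exp(−0.04077·2) = 373.284 mg/L
C(10) = 29.932 + 101.034 + 35.234 + 348.300 + 373.284 = 887.784 mg/L

887.784 mg/L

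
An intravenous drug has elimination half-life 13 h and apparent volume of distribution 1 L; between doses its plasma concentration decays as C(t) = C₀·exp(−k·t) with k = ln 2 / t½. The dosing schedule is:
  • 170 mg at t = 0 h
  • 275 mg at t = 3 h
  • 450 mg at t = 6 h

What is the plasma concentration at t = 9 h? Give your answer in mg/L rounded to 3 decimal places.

688.396 mg/L

k = ln 2 / 13 = 0.05332 per h
Dose 1 (170 mg at t=0 h): 170·exp(−0.05332·9) = 105.207 mg/L
Dose 2 (275 mg at t=3 h): 275·exp(−0.05332·6) = 199.708 mg/L
Dose 3 (450 mg at t=6 h): 450·exp(−0.05332·3) = 383.481 mg/L
C(9) = 105.207 + 199.708 + 383.481 = 688.396 mg/L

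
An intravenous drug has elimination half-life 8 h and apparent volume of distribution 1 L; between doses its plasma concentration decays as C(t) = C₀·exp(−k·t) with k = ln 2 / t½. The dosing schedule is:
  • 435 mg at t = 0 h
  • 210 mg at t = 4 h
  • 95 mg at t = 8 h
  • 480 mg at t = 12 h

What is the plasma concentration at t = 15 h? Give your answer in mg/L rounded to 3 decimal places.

k = ln 2 / 8 = 0.08664 per h
Dose 1 (435 mg at t=0 h): 435·exp(−0.08664·15) = 118.593 mg/L
Dose 2 (210 mg at t=4 h): 210·exp(−0.08664·11) = 80.966 mg/L
Dose 3 (95 mg at t=8 h): 95·exp(−0.08664·7) = 51.799 mg/L
Dose 4 (480 mg at t=12 h): 480·exp(−0.08664·3) = 370.131 mg/L
C(15) = 118.593 + 80.966 + 51.799 + 370.131 = 621.488 mg/L

621.488 mg/L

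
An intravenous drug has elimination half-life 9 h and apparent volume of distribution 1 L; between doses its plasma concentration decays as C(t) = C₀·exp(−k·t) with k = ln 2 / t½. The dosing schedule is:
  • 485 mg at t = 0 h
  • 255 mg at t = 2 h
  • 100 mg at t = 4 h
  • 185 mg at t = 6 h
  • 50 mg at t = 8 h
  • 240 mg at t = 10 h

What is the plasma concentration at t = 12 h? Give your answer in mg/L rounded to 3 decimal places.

723.549 mg/L

k = ln 2 / 9 = 0.07702 per h
Dose 1 (485 mg at t=0 h): 485·exp(−0.07702·12) = 192.472 mg/L
Dose 2 (255 mg at t=2 h): 255·exp(−0.07702·10) = 118.049 mg/L
Dose 3 (100 mg at t=4 h): 100·exp(−0.07702·8) = 54.003 mg/L
Dose 4 (185 mg at t=6 h): 185·exp(−0.07702·6) = 116.543 mg/L
Dose 5 (50 mg at t=8 h): 50·exp(−0.07702·4) = 36.743 mg/L
Dose 6 (240 mg at t=10 h): 240·exp(−0.07702·2) = 205.739 mg/L
C(12) = 192.472 + 118.049 + 54.003 + 116.543 + 36.743 + 205.739 = 723.549 mg/L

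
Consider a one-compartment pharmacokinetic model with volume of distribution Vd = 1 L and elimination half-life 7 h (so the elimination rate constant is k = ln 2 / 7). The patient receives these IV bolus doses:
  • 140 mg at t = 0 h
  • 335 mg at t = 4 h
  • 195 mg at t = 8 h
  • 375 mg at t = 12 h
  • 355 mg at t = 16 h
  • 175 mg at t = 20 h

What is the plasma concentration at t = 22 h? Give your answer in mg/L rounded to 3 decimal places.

k = ln 2 / 7 = 0.09902 per h
Dose 1 (140 mg at t=0 h): 140·exp(−0.09902·22) = 15.850 mg/L
Dose 2 (335 mg at t=4 h): 335·exp(−0.09902·18) = 56.360 mg/L
Dose 3 (195 mg at t=8 h): 195·exp(−0.09902·14) = 48.750 mg/L
Dose 4 (375 mg at t=12 h): 375·exp(−0.09902·10) = 139.312 mg/L
Dose 5 (355 mg at t=16 h): 355·exp(−0.09902·6) = 195.976 mg/L
Dose 6 (175 mg at t=20 h): 175·exp(−0.09902·2) = 143.559 mg/L
C(22) = 15.850 + 56.360 + 48.750 + 139.312 + 195.976 + 143.559 = 599.806 mg/L

599.806 mg/L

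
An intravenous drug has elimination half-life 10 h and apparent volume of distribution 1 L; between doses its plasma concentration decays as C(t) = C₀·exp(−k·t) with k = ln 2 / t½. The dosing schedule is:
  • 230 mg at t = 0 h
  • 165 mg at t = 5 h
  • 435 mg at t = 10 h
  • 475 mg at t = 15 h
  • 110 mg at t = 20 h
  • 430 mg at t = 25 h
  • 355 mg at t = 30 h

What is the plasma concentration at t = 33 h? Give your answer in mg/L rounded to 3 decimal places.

851.778 mg/L

k = ln 2 / 10 = 0.06931 per h
Dose 1 (230 mg at t=0 h): 230·exp(−0.06931·33) = 23.352 mg/L
Dose 2 (165 mg at t=5 h): 165·exp(−0.06931·28) = 23.692 mg/L
Dose 3 (435 mg at t=10 h): 435·exp(−0.06931·23) = 88.332 mg/L
Dose 4 (475 mg at t=15 h): 475·exp(−0.06931·18) = 136.408 mg/L
Dose 5 (110 mg at t=20 h): 110·exp(−0.06931·13) = 44.674 mg/L
Dose 6 (430 mg at t=25 h): 430·exp(−0.06931·8) = 246.970 mg/L
Dose 7 (355 mg at t=30 h): 355·exp(−0.06931·3) = 288.350 mg/L
C(33) = 23.352 + 23.692 + 88.332 + 136.408 + 44.674 + 246.970 + 288.350 = 851.778 mg/L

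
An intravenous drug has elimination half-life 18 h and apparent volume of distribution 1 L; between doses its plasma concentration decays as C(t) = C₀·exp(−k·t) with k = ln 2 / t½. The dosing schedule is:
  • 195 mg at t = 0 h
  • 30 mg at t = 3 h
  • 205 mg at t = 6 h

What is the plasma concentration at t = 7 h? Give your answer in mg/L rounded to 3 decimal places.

k = ln 2 / 18 = 0.03851 per h
Dose 1 (195 mg at t=0 h): 195·exp(−0.03851·7) = 148.925 mg/L
Dose 2 (30 mg at t=3 h): 30·exp(−0.03851·4) = 25.717 mg/L
Dose 3 (205 mg at t=6 h): 205·exp(−0.03851·1) = 197.256 mg/L
C(7) = 148.925 + 25.717 + 197.256 = 371.898 mg/L

371.898 mg/L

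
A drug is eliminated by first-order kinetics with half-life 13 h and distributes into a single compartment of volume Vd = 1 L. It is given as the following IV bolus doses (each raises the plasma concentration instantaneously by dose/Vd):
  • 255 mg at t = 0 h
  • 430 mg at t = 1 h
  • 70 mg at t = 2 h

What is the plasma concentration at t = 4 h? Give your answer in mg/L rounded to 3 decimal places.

635.380 mg/L

k = ln 2 / 13 = 0.05332 per h
Dose 1 (255 mg at t=0 h): 255·exp(−0.05332·4) = 206.023 mg/L
Dose 2 (430 mg at t=1 h): 430·exp(−0.05332·3) = 366.438 mg/L
Dose 3 (70 mg at t=2 h): 70·exp(−0.05332·2) = 62.920 mg/L
C(4) = 206.023 + 366.438 + 62.920 = 635.380 mg/L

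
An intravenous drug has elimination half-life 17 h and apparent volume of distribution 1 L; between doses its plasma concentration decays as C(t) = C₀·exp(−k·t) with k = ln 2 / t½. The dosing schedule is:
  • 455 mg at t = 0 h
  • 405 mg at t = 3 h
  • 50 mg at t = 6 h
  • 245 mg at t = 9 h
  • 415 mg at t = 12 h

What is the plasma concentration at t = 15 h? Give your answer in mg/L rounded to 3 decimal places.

1088.814 mg/L

k = ln 2 / 17 = 0.04077 per h
Dose 1 (455 mg at t=0 h): 455·exp(−0.04077·15) = 246.829 mg/L
Dose 2 (405 mg at t=3 h): 405·exp(−0.04077·12) = 248.292 mg/L
Dose 3 (50 mg at t=6 h): 50·exp(−0.04077·9) = 34.642 mg/L
Dose 4 (245 mg at t=9 h): 245·exp(−0.04077·6) = 191.832 mg/L
Dose 5 (415 mg at t=12 h): 415·exp(−0.04077·3) = 367.219 mg/L
C(15) = 246.829 + 248.292 + 34.642 + 191.832 + 367.219 = 1088.814 mg/L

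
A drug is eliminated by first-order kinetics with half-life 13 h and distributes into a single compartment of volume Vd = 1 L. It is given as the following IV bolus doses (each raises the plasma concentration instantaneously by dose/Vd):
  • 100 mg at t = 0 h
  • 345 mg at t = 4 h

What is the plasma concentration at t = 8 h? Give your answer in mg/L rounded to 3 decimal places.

344.012 mg/L

k = ln 2 / 13 = 0.05332 per h
Dose 1 (100 mg at t=0 h): 100·exp(−0.05332·8) = 65.276 mg/L
Dose 2 (345 mg at t=4 h): 345·exp(−0.05332·4) = 278.737 mg/L
C(8) = 65.276 + 278.737 = 344.012 mg/L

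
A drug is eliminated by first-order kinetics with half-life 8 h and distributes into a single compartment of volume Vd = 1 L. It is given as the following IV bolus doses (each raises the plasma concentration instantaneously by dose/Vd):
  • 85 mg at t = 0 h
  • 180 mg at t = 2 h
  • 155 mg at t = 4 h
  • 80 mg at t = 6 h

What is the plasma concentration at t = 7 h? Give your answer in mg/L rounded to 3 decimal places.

355.944 mg/L

k = ln 2 / 8 = 0.08664 per h
Dose 1 (85 mg at t=0 h): 85·exp(−0.08664·7) = 46.347 mg/L
Dose 2 (180 mg at t=2 h): 180·exp(−0.08664·5) = 116.716 mg/L
Dose 3 (155 mg at t=4 h): 155·exp(−0.08664·3) = 119.521 mg/L
Dose 4 (80 mg at t=6 h): 80·exp(−0.08664·1) = 73.360 mg/L
C(7) = 46.347 + 116.716 + 119.521 + 73.360 = 355.944 mg/L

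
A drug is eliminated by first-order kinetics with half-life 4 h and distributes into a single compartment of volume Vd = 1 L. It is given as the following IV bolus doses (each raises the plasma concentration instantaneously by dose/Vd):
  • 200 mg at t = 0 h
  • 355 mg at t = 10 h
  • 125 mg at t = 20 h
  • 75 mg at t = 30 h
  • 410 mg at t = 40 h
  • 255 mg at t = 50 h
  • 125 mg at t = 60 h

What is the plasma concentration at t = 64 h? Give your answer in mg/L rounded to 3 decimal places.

91.747 mg/L

k = ln 2 / 4 = 0.17329 per h
Dose 1 (200 mg at t=0 h): 200·exp(−0.17329·64) = 0.003 mg/L
Dose 2 (355 mg at t=10 h): 355·exp(−0.17329·54) = 0.031 mg/L
Dose 3 (125 mg at t=20 h): 125·exp(−0.17329·44) = 0.061 mg/L
Dose 4 (75 mg at t=30 h): 75·exp(−0.17329·34) = 0.207 mg/L
Dose 5 (410 mg at t=40 h): 410·exp(−0.17329·24) = 6.406 mg/L
Dose 6 (255 mg at t=50 h): 255·exp(−0.17329·14) = 22.539 mg/L
Dose 7 (125 mg at t=60 h): 125·exp(−0.17329·4) = 62.500 mg/L
C(64) = 0.003 + 0.031 + 0.061 + 0.207 + 6.406 + 22.539 + 62.500 = 91.747 mg/L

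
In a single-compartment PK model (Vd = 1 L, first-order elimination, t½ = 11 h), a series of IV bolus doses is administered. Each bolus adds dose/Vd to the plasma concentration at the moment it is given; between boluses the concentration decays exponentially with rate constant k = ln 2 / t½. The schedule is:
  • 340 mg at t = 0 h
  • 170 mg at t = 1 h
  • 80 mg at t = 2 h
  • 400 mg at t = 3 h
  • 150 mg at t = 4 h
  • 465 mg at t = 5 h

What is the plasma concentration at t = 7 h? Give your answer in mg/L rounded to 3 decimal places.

1238.576 mg/L

k = ln 2 / 11 = 0.06301 per h
Dose 1 (340 mg at t=0 h): 340·exp(−0.06301·7) = 218.733 mg/L
Dose 2 (170 mg at t=1 h): 170·exp(−0.06301·6) = 116.480 mg/L
Dose 3 (80 mg at t=2 h): 80·exp(−0.06301·5) = 58.379 mg/L
Dose 4 (400 mg at t=3 h): 400·exp(−0.06301·4) = 310.881 mg/L
Dose 5 (150 mg at t=4 h): 150·exp(−0.06301·3) = 124.163 mg/L
Dose 6 (465 mg at t=5 h): 465·exp(−0.06301·2) = 409.940 mg/L
C(7) = 218.733 + 116.480 + 58.379 + 310.881 + 124.163 + 409.940 = 1238.576 mg/L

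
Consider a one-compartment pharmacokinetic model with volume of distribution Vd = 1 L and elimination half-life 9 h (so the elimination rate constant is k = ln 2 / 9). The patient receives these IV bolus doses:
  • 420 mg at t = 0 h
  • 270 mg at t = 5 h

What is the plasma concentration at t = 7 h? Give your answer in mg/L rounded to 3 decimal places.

k = ln 2 / 9 = 0.07702 per h
Dose 1 (420 mg at t=0 h): 420·exp(−0.07702·7) = 244.971 mg/L
Dose 2 (270 mg at t=5 h): 270·exp(−0.07702·2) = 231.456 mg/L
C(7) = 244.971 + 231.456 = 476.427 mg/L

476.427 mg/L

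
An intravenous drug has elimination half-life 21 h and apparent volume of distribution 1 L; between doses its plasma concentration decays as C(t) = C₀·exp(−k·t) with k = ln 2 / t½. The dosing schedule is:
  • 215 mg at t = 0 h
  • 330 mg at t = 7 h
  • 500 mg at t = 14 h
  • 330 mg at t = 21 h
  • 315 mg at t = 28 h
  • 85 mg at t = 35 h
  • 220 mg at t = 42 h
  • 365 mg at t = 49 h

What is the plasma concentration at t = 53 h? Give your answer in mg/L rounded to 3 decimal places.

1020.271 mg/L

k = ln 2 / 21 = 0.03301 per h
Dose 1 (215 mg at t=0 h): 215·exp(−0.03301·53) = 37.385 mg/L
Dose 2 (330 mg at t=7 h): 330·exp(−0.03301·46) = 72.296 mg/L
Dose 3 (500 mg at t=14 h): 500·exp(−0.03301·39) = 138.011 mg/L
Dose 4 (330 mg at t=21 h): 330·exp(−0.03301·32) = 114.763 mg/L
Dose 5 (315 mg at t=28 h): 315·exp(−0.03301·25) = 138.020 mg/L
Dose 6 (85 mg at t=35 h): 85·exp(−0.03301·18) = 46.924 mg/L
Dose 7 (220 mg at t=42 h): 220·exp(−0.03301·11) = 153.017 mg/L
Dose 8 (365 mg at t=49 h): 365·exp(−0.03301·4) = 319.855 mg/L
C(53) = 37.385 + 72.296 + 138.011 + 114.763 + 138.020 + 46.924 + 153.017 + 319.855 = 1020.271 mg/L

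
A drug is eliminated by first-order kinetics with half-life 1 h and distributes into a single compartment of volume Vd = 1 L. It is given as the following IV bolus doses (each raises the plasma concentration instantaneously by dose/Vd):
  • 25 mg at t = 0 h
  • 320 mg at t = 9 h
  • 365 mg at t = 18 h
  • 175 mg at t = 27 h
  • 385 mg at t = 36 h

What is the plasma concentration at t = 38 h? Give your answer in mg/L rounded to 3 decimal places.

k = ln 2 / 1 = 0.69315 per h
Dose 1 (25 mg at t=0 h): 25·exp(−0.69315·38) = 0.000 mg/L
Dose 2 (320 mg at t=9 h): 320·exp(−0.69315·29) = 0.000 mg/L
Dose 3 (365 mg at t=18 h): 365·exp(−0.69315·20) = 0.000 mg/L
Dose 4 (175 mg at t=27 h): 175·exp(−0.69315·11) = 0.085 mg/L
Dose 5 (385 mg at t=36 h): 385·exp(−0.69315·2) = 96.250 mg/L
C(38) = 0.000 + 0.000 + 0.000 + 0.085 + 96.250 = 96.336 mg/L

96.336 mg/L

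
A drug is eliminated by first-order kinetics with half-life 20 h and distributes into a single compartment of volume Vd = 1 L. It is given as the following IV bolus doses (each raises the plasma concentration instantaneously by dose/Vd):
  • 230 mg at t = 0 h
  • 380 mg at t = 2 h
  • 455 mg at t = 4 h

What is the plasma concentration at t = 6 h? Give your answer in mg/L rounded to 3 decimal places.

k = ln 2 / 20 = 0.03466 per h
Dose 1 (230 mg at t=0 h): 230·exp(−0.03466·6) = 186.818 mg/L
Dose 2 (380 mg at t=2 h): 380·exp(−0.03466·4) = 330.809 mg/L
Dose 3 (455 mg at t=4 h): 455·exp(−0.03466·2) = 424.530 mg/L
C(6) = 186.818 + 330.809 + 424.530 = 942.157 mg/L

942.157 mg/L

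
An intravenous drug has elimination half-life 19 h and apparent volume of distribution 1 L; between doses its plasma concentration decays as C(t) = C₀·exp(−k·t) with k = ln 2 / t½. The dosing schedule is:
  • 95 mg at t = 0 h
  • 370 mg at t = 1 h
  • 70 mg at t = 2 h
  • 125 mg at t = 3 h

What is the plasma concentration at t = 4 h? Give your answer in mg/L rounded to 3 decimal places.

k = ln 2 / 19 = 0.03648 per h
Dose 1 (95 mg at t=0 h): 95·exp(−0.03648·4) = 82.101 mg/L
Dose 2 (370 mg at t=1 h): 370·exp(−0.03648·3) = 331.643 mg/L
Dose 3 (70 mg at t=2 h): 70·exp(−0.03648·2) = 65.074 mg/L
Dose 4 (125 mg at t=3 h): 125·exp(−0.03648·1) = 120.522 mg/L
C(4) = 82.101 + 331.643 + 65.074 + 120.522 = 599.340 mg/L

599.340 mg/L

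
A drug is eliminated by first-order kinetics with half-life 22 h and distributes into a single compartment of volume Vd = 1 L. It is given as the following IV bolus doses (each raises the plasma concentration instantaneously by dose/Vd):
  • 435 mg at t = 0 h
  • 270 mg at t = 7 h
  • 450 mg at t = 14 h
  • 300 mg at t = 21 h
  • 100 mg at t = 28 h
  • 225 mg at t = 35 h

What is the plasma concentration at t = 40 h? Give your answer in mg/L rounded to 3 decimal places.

842.767 mg/L

k = ln 2 / 22 = 0.03151 per h
Dose 1 (435 mg at t=0 h): 435·exp(−0.03151·40) = 123.356 mg/L
Dose 2 (270 mg at t=7 h): 270·exp(−0.03151·33) = 95.459 mg/L
Dose 3 (450 mg at t=14 h): 450·exp(−0.03151·26) = 198.358 mg/L
Dose 4 (300 mg at t=21 h): 300·exp(−0.03151·19) = 164.870 mg/L
Dose 5 (100 mg at t=28 h): 100·exp(−0.03151·12) = 68.518 mg/L
Dose 6 (225 mg at t=35 h): 225·exp(−0.03151·5) = 192.206 mg/L
C(40) = 123.356 + 95.459 + 198.358 + 164.870 + 68.518 + 192.206 = 842.767 mg/L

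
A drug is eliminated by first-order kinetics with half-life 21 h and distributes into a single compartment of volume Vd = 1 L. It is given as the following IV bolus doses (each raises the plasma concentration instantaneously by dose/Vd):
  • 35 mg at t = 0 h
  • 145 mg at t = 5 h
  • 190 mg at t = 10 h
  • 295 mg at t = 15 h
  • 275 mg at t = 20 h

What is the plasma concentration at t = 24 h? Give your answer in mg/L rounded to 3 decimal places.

673.161 mg/L

k = ln 2 / 21 = 0.03301 per h
Dose 1 (35 mg at t=0 h): 35·exp(−0.03301·24) = 15.850 mg/L
Dose 2 (145 mg at t=5 h): 145·exp(−0.03301·19) = 77.448 mg/L
Dose 3 (190 mg at t=10 h): 190·exp(−0.03301·14) = 119.692 mg/L
Dose 4 (295 mg at t=15 h): 295·exp(−0.03301·9) = 219.184 mg/L
Dose 5 (275 mg at t=20 h): 275·exp(−0.03301·4) = 240.987 mg/L
C(24) = 15.850 + 77.448 + 119.692 + 219.184 + 240.987 = 673.161 mg/L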